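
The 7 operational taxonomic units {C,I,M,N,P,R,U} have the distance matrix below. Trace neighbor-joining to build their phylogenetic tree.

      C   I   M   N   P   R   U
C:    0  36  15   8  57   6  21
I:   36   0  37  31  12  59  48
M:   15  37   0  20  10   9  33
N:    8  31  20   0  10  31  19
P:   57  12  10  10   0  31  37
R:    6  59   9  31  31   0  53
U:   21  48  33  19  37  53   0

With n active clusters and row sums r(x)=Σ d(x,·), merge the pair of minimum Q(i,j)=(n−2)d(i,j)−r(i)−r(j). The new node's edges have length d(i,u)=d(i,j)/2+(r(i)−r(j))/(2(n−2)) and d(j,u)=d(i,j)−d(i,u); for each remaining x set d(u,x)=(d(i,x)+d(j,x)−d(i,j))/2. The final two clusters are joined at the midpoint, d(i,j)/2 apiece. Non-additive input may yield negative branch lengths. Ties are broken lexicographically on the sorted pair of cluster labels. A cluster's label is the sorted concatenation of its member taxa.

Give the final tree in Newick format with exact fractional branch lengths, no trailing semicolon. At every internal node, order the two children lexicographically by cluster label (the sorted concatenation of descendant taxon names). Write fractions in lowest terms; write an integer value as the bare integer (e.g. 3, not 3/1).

iteration 1: select I,P (d=12, Q=-320); attach at lengths (63/5, -3/5); label the merged cluster IP
  updated: d(C,IP)=81/2, d(IP,M)=35/2, d(IP,N)=29/2, d(IP,R)=39, d(IP,U)=73/2
iteration 2: select C,R (d=6, Q=-409/2); attach at lengths (-47/16, 143/16); label the merged cluster CR
  updated: d(CR,IP)=147/4, d(CR,M)=9, d(CR,N)=33/2, d(CR,U)=34
iteration 3: select CR,M (d=9, Q=-595/4); attach at lengths (175/24, 41/24); label the merged cluster CMR
  updated: d(CMR,IP)=181/8, d(CMR,N)=55/4, d(CMR,U)=29
iteration 4: select CMR,IP (d=181/8, Q=-375/4); attach at lengths (37/4, 107/8); label the merged cluster CIMPR
  updated: d(CIMPR,N)=45/16, d(CIMPR,U)=343/16
iteration 5: select CIMPR,N (d=45/16, Q=-173/4); attach at lengths (21/8, 3/16); label the merged cluster CIMNPR
  updated: d(CIMNPR,U)=301/16
iteration 6: select CIMNPR,U (d=301/16); attach at lengths (301/32, 301/32); label the merged cluster CIMNPRU
final tree: (((((C:-47/16,R:143/16):175/24,M:41/24):37/4,(I:63/5,P:-3/5):107/8):21/8,N:3/16):301/32,U:301/32)
total length: 285/4

(((((C:-47/16,R:143/16):175/24,M:41/24):37/4,(I:63/5,P:-3/5):107/8):21/8,N:3/16):301/32,U:301/32)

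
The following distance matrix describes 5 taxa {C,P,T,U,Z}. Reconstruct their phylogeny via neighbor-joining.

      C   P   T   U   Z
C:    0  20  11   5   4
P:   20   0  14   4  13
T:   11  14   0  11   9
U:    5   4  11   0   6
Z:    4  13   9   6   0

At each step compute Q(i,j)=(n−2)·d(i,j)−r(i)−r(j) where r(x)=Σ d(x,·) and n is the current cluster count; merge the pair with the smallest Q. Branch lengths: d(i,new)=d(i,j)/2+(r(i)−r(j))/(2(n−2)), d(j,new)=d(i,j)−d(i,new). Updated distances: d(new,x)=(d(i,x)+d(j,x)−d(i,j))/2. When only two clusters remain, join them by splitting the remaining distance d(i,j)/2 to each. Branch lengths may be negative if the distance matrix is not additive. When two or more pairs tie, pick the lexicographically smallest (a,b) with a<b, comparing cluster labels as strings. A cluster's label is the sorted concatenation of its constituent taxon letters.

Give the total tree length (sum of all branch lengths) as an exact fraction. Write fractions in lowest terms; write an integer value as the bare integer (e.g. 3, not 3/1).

83/4

iteration 1: select P,U (d=4, Q=-65); attach at lengths (37/6, -13/6); label the merged cluster PU
  updated: d(C,PU)=21/2, d(PU,T)=21/2, d(PU,Z)=15/2
iteration 2: select C,Z (d=4, Q=-38); attach at lengths (13/4, 3/4); label the merged cluster CZ
  updated: d(CZ,PU)=7, d(CZ,T)=8
iteration 3: select CZ,PU (d=7, Q=-51/2); attach at lengths (9/4, 19/4); label the merged cluster CPUZ
  updated: d(CPUZ,T)=23/4
iteration 4: select CPUZ,T (d=23/4); attach at lengths (23/8, 23/8); label the merged cluster CPTUZ
final tree: (((C:13/4,Z:3/4):9/4,(P:37/6,U:-13/6):19/4):23/8,T:23/8)
total length: 83/4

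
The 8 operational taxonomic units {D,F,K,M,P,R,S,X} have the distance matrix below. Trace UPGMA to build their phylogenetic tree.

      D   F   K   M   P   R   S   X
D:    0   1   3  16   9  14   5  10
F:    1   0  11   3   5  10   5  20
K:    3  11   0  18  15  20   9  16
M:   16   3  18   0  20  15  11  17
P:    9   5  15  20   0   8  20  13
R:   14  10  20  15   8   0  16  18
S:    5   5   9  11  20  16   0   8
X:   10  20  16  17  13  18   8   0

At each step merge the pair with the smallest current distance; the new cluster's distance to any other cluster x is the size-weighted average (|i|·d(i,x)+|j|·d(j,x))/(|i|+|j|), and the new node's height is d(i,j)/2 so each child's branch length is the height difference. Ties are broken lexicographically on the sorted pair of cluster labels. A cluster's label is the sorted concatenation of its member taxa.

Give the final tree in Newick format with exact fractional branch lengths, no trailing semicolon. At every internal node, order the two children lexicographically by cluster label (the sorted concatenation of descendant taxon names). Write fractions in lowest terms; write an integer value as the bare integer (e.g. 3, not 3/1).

((((((D:1/2,F:1/2):2,S:5/2):4/3,K:23/6):13/6,M:6):11/10,X:71/10):23/120,(P:4,R:4):79/24)

1. join D+F (d=1) ⇒ DF; edges |D|=1/2, |F|=1/2
  updated: d(DF,K)=7, d(DF,M)=19/2, d(DF,P)=7, d(DF,R)=12, d(DF,S)=5, d(DF,X)=15
2. join DF+S (d=5) ⇒ DFS; edges |DF|=2, |S|=5/2
  updated: d(DFS,K)=23/3, d(DFS,M)=10, d(DFS,P)=34/3, d(DFS,R)=40/3, d(DFS,X)=38/3
3. join DFS+K (d=23/3) ⇒ DFKS; edges |DFS|=4/3, |K|=23/6
  updated: d(DFKS,M)=12, d(DFKS,P)=49/4, d(DFKS,R)=15, d(DFKS,X)=27/2
4. join P+R (d=8) ⇒ PR; edges |P|=4, |R|=4
  updated: d(DFKS,PR)=109/8, d(M,PR)=35/2, d(PR,X)=31/2
5. join DFKS+M (d=12) ⇒ DFKMS; edges |DFKS|=13/6, |M|=6
  updated: d(DFKMS,PR)=72/5, d(DFKMS,X)=71/5
6. join DFKMS+X (d=71/5) ⇒ DFKMSX; edges |DFKMS|=11/10, |X|=71/10
  updated: d(DFKMSX,PR)=175/12
7. join DFKMSX+PR (d=175/12) ⇒ DFKMPRSX; edges |DFKMSX|=23/120, |PR|=79/24
final tree: ((((((D:1/2,F:1/2):2,S:5/2):4/3,K:23/6):13/6,M:6):11/10,X:71/10):23/120,(P:4,R:4):79/24)
total length: 2311/60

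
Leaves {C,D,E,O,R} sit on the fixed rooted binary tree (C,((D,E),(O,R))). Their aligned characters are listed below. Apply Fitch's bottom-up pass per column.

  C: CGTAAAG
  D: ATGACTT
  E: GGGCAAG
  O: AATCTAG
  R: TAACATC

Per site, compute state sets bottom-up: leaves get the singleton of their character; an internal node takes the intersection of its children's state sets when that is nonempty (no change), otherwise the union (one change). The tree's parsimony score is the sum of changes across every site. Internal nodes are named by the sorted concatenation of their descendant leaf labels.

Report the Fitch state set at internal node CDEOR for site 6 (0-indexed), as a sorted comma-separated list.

G

site 0, node DE: D={A} ∪ E={G} → {A,G} (+1)
site 0, node OR: O={A} ∪ R={T} → {A,T} (+1)
site 0, node DEOR: DE={A,G} ∩ OR={A,T} → {A} (+0)
site 0, node CDEOR: C={C} ∪ DEOR={A} → {A,C} (+1)
site 1, node DE: D={T} ∪ E={G} → {G,T} (+1)
site 1, node OR: O={A} ∩ R={A} → {A} (+0)
site 1, node DEOR: DE={G,T} ∪ OR={A} → {A,G,T} (+1)
site 1, node CDEOR: C={G} ∩ DEOR={A,G,T} → {G} (+0)
site 2, node DE: D={G} ∩ E={G} → {G} (+0)
site 2, node OR: O={T} ∪ R={A} → {A,T} (+1)
site 2, node DEOR: DE={G} ∪ OR={A,T} → {A,G,T} (+1)
site 2, node CDEOR: C={T} ∩ DEOR={A,G,T} → {T} (+0)
site 3, node DE: D={A} ∪ E={C} → {A,C} (+1)
site 3, node OR: O={C} ∩ R={C} → {C} (+0)
site 3, node DEOR: DE={A,C} ∩ OR={C} → {C} (+0)
site 3, node CDEOR: C={A} ∪ DEOR={C} → {A,C} (+1)
site 4, node DE: D={C} ∪ E={A} → {A,C} (+1)
site 4, node OR: O={T} ∪ R={A} → {A,T} (+1)
site 4, node DEOR: DE={A,C} ∩ OR={A,T} → {A} (+0)
site 4, node CDEOR: C={A} ∩ DEOR={A} → {A} (+0)
site 5, node DE: D={T} ∪ E={A} → {A,T} (+1)
site 5, node OR: O={A} ∪ R={T} → {A,T} (+1)
site 5, node DEOR: DE={A,T} ∩ OR={A,T} → {A,T} (+0)
site 5, node CDEOR: C={A} ∩ DEOR={A,T} → {A} (+0)
site 6, node DE: D={T} ∪ E={G} → {G,T} (+1)
site 6, node OR: O={G} ∪ R={C} → {C,G} (+1)
site 6, node DEOR: DE={G,T} ∩ OR={C,G} → {G} (+0)
site 6, node CDEOR: C={G} ∩ DEOR={G} → {G} (+0)
per-site changes: [3, 2, 2, 2, 2, 2, 2]; total = 15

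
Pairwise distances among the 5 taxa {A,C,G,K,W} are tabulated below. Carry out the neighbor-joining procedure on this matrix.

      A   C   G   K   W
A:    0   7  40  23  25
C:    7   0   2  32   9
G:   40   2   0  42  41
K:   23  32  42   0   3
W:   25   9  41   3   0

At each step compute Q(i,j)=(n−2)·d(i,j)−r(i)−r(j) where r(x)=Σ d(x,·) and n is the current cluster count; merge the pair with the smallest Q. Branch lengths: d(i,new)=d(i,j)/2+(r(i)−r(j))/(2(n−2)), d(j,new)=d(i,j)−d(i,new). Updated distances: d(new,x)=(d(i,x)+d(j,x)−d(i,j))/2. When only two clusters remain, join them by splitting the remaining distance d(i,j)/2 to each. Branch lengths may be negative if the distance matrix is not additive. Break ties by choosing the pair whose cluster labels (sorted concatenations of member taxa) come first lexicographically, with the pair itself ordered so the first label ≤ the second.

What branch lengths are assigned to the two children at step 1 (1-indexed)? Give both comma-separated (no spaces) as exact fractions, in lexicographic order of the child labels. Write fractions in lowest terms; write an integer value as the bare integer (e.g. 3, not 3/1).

iteration 1: select C,G (d=2, Q=-169); attach at lengths (-23/2, 27/2); label the merged cluster CG
  updated: d(A,CG)=45/2, d(CG,K)=36, d(CG,W)=24
iteration 2: select A,CG (d=45/2, Q=-108); attach at lengths (33/4, 57/4); label the merged cluster ACG
  updated: d(ACG,K)=73/4, d(ACG,W)=53/4
iteration 3: select ACG,K (d=73/4, Q=-69/2); attach at lengths (57/4, 4); label the merged cluster ACGK
  updated: d(ACGK,W)=-1
iteration 4: select ACGK,W (d=-1); attach at lengths (-1/2, -1/2); label the merged cluster ACGKW
final tree: (((A:33/4,(C:-23/2,G:27/2):57/4):57/4,K:4):-1/2,W:-1/2)
total length: 167/4

-23/2,27/2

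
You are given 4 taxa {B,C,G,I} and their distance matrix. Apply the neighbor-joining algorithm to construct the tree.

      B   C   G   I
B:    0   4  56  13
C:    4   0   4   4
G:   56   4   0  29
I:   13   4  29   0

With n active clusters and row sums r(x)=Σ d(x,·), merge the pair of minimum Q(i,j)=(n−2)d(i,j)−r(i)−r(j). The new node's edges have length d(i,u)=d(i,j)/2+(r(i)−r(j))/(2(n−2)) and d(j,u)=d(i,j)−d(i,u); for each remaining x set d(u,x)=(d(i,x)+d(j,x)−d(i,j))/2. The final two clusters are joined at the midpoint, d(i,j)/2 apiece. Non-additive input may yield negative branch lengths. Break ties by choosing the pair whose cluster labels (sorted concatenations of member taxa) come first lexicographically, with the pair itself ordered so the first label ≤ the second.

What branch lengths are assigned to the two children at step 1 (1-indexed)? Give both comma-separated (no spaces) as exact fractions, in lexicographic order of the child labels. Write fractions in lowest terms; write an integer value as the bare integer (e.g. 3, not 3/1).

step 1: merge (B,I) at d=13, Q=-93; branch lengths B→53/4, I→-1/4; new cluster BI
  updated: d(BI,C)=-5/2, d(BI,G)=36
step 2: merge (BI,C) at d=-5/2, Q=-75/2; branch lengths BI→59/4, C→-69/4; new cluster BCI
  updated: d(BCI,G)=85/4
step 3: merge (BCI,G) at d=85/4; branch lengths BCI→85/8, G→85/8; new cluster BCGI
final tree: (((B:53/4,I:-1/4):59/4,C:-69/4):85/8,G:85/8)
total length: 127/4

53/4,-1/4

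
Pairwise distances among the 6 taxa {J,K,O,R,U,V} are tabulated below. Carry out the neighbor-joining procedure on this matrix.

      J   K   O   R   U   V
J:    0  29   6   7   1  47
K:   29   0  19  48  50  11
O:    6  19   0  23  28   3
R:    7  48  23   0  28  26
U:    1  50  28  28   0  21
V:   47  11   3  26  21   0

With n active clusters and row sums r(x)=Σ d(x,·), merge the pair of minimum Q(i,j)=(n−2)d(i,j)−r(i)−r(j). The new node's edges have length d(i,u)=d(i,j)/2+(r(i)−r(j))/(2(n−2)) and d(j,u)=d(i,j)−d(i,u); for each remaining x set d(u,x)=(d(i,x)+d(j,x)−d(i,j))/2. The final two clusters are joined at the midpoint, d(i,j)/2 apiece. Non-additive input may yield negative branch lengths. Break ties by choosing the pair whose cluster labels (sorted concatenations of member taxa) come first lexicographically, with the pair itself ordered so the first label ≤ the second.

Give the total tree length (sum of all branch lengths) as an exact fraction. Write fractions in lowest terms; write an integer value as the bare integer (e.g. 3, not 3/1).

779/16

1. join K+V (d=11, Q=-221) ⇒ KV; edges |K|=93/8, |V|=-5/8
  updated: d(J,KV)=65/2, d(KV,O)=11/2, d(KV,R)=63/2, d(KV,U)=30
2. join KV+O (d=11/2, Q=-291/2) ⇒ KOV; edges |KV|=107/12, |O|=-41/12
  updated: d(J,KOV)=33/2, d(KOV,R)=49/2, d(KOV,U)=105/4
3. join J+U (d=1, Q=-311/4) ⇒ JU; edges |J|=-115/16, |U|=131/16
  updated: d(JU,KOV)=167/8, d(JU,R)=17
4. join JU+KOV (d=167/8, Q=-499/8) ⇒ JKOUV; edges |JU|=107/16, |KOV|=227/16
  updated: d(JKOUV,R)=165/16
5. join JKOUV+R (d=165/16) ⇒ JKORUV; edges |JKOUV|=165/32, |R|=165/32
final tree: (((J:-115/16,U:131/16):107/16,((K:93/8,V:-5/8):107/12,O:-41/12):227/16):165/32,R:165/32)
total length: 779/16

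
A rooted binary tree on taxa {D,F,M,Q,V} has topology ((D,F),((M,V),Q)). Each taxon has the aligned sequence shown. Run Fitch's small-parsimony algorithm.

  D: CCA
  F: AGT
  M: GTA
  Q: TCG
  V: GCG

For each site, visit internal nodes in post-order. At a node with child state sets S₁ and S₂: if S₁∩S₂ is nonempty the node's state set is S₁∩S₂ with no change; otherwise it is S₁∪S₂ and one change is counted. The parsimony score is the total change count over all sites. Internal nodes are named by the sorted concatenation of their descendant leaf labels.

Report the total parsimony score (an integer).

8

[col 0] DF: children D:{C}, F:{A} ∪→ {A,C}; cost 1
[col 0] MV: children M:{G}, V:{G} ∩→ {G}; cost 0
[col 0] MQV: children MV:{G}, Q:{T} ∪→ {G,T}; cost 1
[col 0] DFMQV: children DF:{A,C}, MQV:{G,T} ∪→ {A,C,G,T}; cost 1
[col 1] DF: children D:{C}, F:{G} ∪→ {C,G}; cost 1
[col 1] MV: children M:{T}, V:{C} ∪→ {C,T}; cost 1
[col 1] MQV: children MV:{C,T}, Q:{C} ∩→ {C}; cost 0
[col 1] DFMQV: children DF:{C,G}, MQV:{C} ∩→ {C}; cost 0
[col 2] DF: children D:{A}, F:{T} ∪→ {A,T}; cost 1
[col 2] MV: children M:{A}, V:{G} ∪→ {A,G}; cost 1
[col 2] MQV: children MV:{A,G}, Q:{G} ∩→ {G}; cost 0
[col 2] DFMQV: children DF:{A,T}, MQV:{G} ∪→ {A,G,T}; cost 1
per-site changes: [3, 2, 3]; total = 8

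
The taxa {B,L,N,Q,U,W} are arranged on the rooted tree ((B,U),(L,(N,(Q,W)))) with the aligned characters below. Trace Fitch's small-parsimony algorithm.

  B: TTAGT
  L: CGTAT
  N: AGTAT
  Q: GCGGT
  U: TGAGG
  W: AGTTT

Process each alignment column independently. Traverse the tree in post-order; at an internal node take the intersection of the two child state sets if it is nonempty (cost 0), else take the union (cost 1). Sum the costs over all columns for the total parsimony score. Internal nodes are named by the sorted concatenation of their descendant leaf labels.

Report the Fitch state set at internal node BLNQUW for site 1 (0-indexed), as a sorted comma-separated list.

BU@0: {T} ∩ {T} = {T} (intersection, +0)
QW@0: {G} ∪ {A} = {A,G} (union, +1)
NQW@0: {A} ∩ {A,G} = {A} (intersection, +0)
LNQW@0: {C} ∪ {A} = {A,C} (union, +1)
BLNQUW@0: {T} ∪ {A,C} = {A,C,T} (union, +1)
BU@1: {T} ∪ {G} = {G,T} (union, +1)
QW@1: {C} ∪ {G} = {C,G} (union, +1)
NQW@1: {G} ∩ {C,G} = {G} (intersection, +0)
LNQW@1: {G} ∩ {G} = {G} (intersection, +0)
BLNQUW@1: {G,T} ∩ {G} = {G} (intersection, +0)
BU@2: {A} ∩ {A} = {A} (intersection, +0)
QW@2: {G} ∪ {T} = {G,T} (union, +1)
NQW@2: {T} ∩ {G,T} = {T} (intersection, +0)
LNQW@2: {T} ∩ {T} = {T} (intersection, +0)
BLNQUW@2: {A} ∪ {T} = {A,T} (union, +1)
BU@3: {G} ∩ {G} = {G} (intersection, +0)
QW@3: {G} ∪ {T} = {G,T} (union, +1)
NQW@3: {A} ∪ {G,T} = {A,G,T} (union, +1)
LNQW@3: {A} ∩ {A,G,T} = {A} (intersection, +0)
BLNQUW@3: {G} ∪ {A} = {A,G} (union, +1)
BU@4: {T} ∪ {G} = {G,T} (union, +1)
QW@4: {T} ∩ {T} = {T} (intersection, +0)
NQW@4: {T} ∩ {T} = {T} (intersection, +0)
LNQW@4: {T} ∩ {T} = {T} (intersection, +0)
BLNQUW@4: {G,T} ∩ {T} = {T} (intersection, +0)
per-site changes: [3, 2, 2, 3, 1]; total = 11

G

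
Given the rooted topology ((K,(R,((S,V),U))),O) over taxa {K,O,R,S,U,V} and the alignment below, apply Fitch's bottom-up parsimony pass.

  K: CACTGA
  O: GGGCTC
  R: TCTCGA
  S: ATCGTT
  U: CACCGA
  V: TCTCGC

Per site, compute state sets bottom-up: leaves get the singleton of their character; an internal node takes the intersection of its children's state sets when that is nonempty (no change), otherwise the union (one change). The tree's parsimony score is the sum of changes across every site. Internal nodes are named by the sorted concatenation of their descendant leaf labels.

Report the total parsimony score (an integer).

18

[col 0] SV: children S:{A}, V:{T} ∪→ {A,T}; cost 1
[col 0] SUV: children SV:{A,T}, U:{C} ∪→ {A,C,T}; cost 1
[col 0] RSUV: children R:{T}, SUV:{A,C,T} ∩→ {T}; cost 0
[col 0] KRSUV: children K:{C}, RSUV:{T} ∪→ {C,T}; cost 1
[col 0] KORSUV: children KRSUV:{C,T}, O:{G} ∪→ {C,G,T}; cost 1
[col 1] SV: children S:{T}, V:{C} ∪→ {C,T}; cost 1
[col 1] SUV: children SV:{C,T}, U:{A} ∪→ {A,C,T}; cost 1
[col 1] RSUV: children R:{C}, SUV:{A,C,T} ∩→ {C}; cost 0
[col 1] KRSUV: children K:{A}, RSUV:{C} ∪→ {A,C}; cost 1
[col 1] KORSUV: children KRSUV:{A,C}, O:{G} ∪→ {A,C,G}; cost 1
[col 2] SV: children S:{C}, V:{T} ∪→ {C,T}; cost 1
[col 2] SUV: children SV:{C,T}, U:{C} ∩→ {C}; cost 0
[col 2] RSUV: children R:{T}, SUV:{C} ∪→ {C,T}; cost 1
[col 2] KRSUV: children K:{C}, RSUV:{C,T} ∩→ {C}; cost 0
[col 2] KORSUV: children KRSUV:{C}, O:{G} ∪→ {C,G}; cost 1
[col 3] SV: children S:{G}, V:{C} ∪→ {C,G}; cost 1
[col 3] SUV: children SV:{C,G}, U:{C} ∩→ {C}; cost 0
[col 3] RSUV: children R:{C}, SUV:{C} ∩→ {C}; cost 0
[col 3] KRSUV: children K:{T}, RSUV:{C} ∪→ {C,T}; cost 1
[col 3] KORSUV: children KRSUV:{C,T}, O:{C} ∩→ {C}; cost 0
[col 4] SV: children S:{T}, V:{G} ∪→ {G,T}; cost 1
[col 4] SUV: children SV:{G,T}, U:{G} ∩→ {G}; cost 0
[col 4] RSUV: children R:{G}, SUV:{G} ∩→ {G}; cost 0
[col 4] KRSUV: children K:{G}, RSUV:{G} ∩→ {G}; cost 0
[col 4] KORSUV: children KRSUV:{G}, O:{T} ∪→ {G,T}; cost 1
[col 5] SV: children S:{T}, V:{C} ∪→ {C,T}; cost 1
[col 5] SUV: children SV:{C,T}, U:{A} ∪→ {A,C,T}; cost 1
[col 5] RSUV: children R:{A}, SUV:{A,C,T} ∩→ {A}; cost 0
[col 5] KRSUV: children K:{A}, RSUV:{A} ∩→ {A}; cost 0
[col 5] KORSUV: children KRSUV:{A}, O:{C} ∪→ {A,C}; cost 1
per-site changes: [4, 4, 3, 2, 2, 3]; total = 18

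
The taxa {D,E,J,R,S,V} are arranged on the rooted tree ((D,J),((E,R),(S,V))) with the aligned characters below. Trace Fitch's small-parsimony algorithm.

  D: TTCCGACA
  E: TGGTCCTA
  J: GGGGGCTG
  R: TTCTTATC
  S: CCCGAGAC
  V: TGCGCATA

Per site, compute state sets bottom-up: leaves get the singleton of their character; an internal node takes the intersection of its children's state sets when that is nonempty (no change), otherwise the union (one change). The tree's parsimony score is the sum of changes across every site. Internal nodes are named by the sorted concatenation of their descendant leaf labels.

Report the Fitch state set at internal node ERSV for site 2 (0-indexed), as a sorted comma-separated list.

C

[col 0] DJ: children D:{T}, J:{G} ∪→ {G,T}; cost 1
[col 0] ER: children E:{T}, R:{T} ∩→ {T}; cost 0
[col 0] SV: children S:{C}, V:{T} ∪→ {C,T}; cost 1
[col 0] ERSV: children ER:{T}, SV:{C,T} ∩→ {T}; cost 0
[col 0] DEJRSV: children DJ:{G,T}, ERSV:{T} ∩→ {T}; cost 0
[col 1] DJ: children D:{T}, J:{G} ∪→ {G,T}; cost 1
[col 1] ER: children E:{G}, R:{T} ∪→ {G,T}; cost 1
[col 1] SV: children S:{C}, V:{G} ∪→ {C,G}; cost 1
[col 1] ERSV: children ER:{G,T}, SV:{C,G} ∩→ {G}; cost 0
[col 1] DEJRSV: children DJ:{G,T}, ERSV:{G} ∩→ {G}; cost 0
[col 2] DJ: children D:{C}, J:{G} ∪→ {C,G}; cost 1
[col 2] ER: children E:{G}, R:{C} ∪→ {C,G}; cost 1
[col 2] SV: children S:{C}, V:{C} ∩→ {C}; cost 0
[col 2] ERSV: children ER:{C,G}, SV:{C} ∩→ {C}; cost 0
[col 2] DEJRSV: children DJ:{C,G}, ERSV:{C} ∩→ {C}; cost 0
[col 3] DJ: children D:{C}, J:{G} ∪→ {C,G}; cost 1
[col 3] ER: children E:{T}, R:{T} ∩→ {T}; cost 0
[col 3] SV: children S:{G}, V:{G} ∩→ {G}; cost 0
[col 3] ERSV: children ER:{T}, SV:{G} ∪→ {G,T}; cost 1
[col 3] DEJRSV: children DJ:{C,G}, ERSV:{G,T} ∩→ {G}; cost 0
[col 4] DJ: children D:{G}, J:{G} ∩→ {G}; cost 0
[col 4] ER: children E:{C}, R:{T} ∪→ {C,T}; cost 1
[col 4] SV: children S:{A}, V:{C} ∪→ {A,C}; cost 1
[col 4] ERSV: children ER:{C,T}, SV:{A,C} ∩→ {C}; cost 0
[col 4] DEJRSV: children DJ:{G}, ERSV:{C} ∪→ {C,G}; cost 1
[col 5] DJ: children D:{A}, J:{C} ∪→ {A,C}; cost 1
[col 5] ER: children E:{C}, R:{A} ∪→ {A,C}; cost 1
[col 5] SV: children S:{G}, V:{A} ∪→ {A,G}; cost 1
[col 5] ERSV: children ER:{A,C}, SV:{A,G} ∩→ {A}; cost 0
[col 5] DEJRSV: children DJ:{A,C}, ERSV:{A} ∩→ {A}; cost 0
[col 6] DJ: children D:{C}, J:{T} ∪→ {C,T}; cost 1
[col 6] ER: children E:{T}, R:{T} ∩→ {T}; cost 0
[col 6] SV: children S:{A}, V:{T} ∪→ {A,T}; cost 1
[col 6] ERSV: children ER:{T}, SV:{A,T} ∩→ {T}; cost 0
[col 6] DEJRSV: children DJ:{C,T}, ERSV:{T} ∩→ {T}; cost 0
[col 7] DJ: children D:{A}, J:{G} ∪→ {A,G}; cost 1
[col 7] ER: children E:{A}, R:{C} ∪→ {A,C}; cost 1
[col 7] SV: children S:{C}, V:{A} ∪→ {A,C}; cost 1
[col 7] ERSV: children ER:{A,C}, SV:{A,C} ∩→ {A,C}; cost 0
[col 7] DEJRSV: children DJ:{A,G}, ERSV:{A,C} ∩→ {A}; cost 0
per-site changes: [2, 3, 2, 2, 3, 3, 2, 3]; total = 20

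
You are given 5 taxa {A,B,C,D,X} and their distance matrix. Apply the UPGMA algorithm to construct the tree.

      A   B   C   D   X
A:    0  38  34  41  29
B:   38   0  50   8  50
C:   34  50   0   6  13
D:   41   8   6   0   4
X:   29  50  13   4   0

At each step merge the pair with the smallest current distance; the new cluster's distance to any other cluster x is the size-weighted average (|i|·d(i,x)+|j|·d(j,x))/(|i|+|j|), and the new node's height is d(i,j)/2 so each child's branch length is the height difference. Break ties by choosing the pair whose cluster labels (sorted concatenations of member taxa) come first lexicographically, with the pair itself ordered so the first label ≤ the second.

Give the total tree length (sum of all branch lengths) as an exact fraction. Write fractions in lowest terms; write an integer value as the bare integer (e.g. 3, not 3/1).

727/12

step 1: merge (D,X) at d=4; branch lengths D→2, X→2; new cluster DX
  updated: d(A,DX)=35, d(B,DX)=29, d(C,DX)=19/2
step 2: merge (C,DX) at d=19/2; branch lengths C→19/4, DX→11/4; new cluster CDX
  updated: d(A,CDX)=104/3, d(B,CDX)=36
step 3: merge (A,CDX) at d=104/3; branch lengths A→52/3, CDX→151/12; new cluster ACDX
  updated: d(ACDX,B)=73/2
step 4: merge (ACDX,B) at d=73/2; branch lengths ACDX→11/12, B→73/4; new cluster ABCDX
final tree: ((A:52/3,(C:19/4,(D:2,X:2):11/4):151/12):11/12,B:73/4)
total length: 727/12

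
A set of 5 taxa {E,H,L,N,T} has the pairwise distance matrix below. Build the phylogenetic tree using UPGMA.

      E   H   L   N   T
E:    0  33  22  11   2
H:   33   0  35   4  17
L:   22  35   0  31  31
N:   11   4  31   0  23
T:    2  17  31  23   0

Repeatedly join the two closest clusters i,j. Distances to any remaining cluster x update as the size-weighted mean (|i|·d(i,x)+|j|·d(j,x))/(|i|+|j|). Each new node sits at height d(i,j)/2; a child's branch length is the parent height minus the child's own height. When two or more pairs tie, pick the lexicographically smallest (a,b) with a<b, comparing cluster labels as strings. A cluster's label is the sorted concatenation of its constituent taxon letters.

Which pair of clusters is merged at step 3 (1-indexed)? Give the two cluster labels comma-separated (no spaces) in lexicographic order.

ET,HN

step 1: merge (E,T) at d=2; branch lengths E→1, T→1; new cluster ET
  updated: d(ET,H)=25, d(ET,L)=53/2, d(ET,N)=17
step 2: merge (H,N) at d=4; branch lengths H→2, N→2; new cluster HN
  updated: d(ET,HN)=21, d(HN,L)=33
step 3: merge (ET,HN) at d=21; branch lengths ET→19/2, HN→17/2; new cluster EHNT
  updated: d(EHNT,L)=119/4
step 4: merge (EHNT,L) at d=119/4; branch lengths EHNT→35/8, L→119/8; new cluster EHLNT
final tree: (((E:1,T:1):19/2,(H:2,N:2):17/2):35/8,L:119/8)
total length: 173/4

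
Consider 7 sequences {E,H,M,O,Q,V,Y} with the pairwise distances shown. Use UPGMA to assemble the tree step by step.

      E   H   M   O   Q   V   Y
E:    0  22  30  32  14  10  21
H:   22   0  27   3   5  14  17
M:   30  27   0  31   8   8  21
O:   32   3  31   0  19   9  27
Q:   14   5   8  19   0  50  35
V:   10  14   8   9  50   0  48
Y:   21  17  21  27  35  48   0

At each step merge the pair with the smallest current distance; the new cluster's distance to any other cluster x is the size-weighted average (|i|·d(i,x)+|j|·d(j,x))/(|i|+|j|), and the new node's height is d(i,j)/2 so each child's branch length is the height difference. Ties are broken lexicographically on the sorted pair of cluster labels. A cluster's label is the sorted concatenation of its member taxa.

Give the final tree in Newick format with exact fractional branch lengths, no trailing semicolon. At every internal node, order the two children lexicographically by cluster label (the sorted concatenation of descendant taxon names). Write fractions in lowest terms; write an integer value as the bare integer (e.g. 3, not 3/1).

iteration 1: select H,O (d=3); attach at lengths (3/2, 3/2); label the merged cluster HO
  updated: d(E,HO)=27, d(HO,M)=29, d(HO,Q)=12, d(HO,V)=23/2, d(HO,Y)=22
iteration 2: select M,Q (d=8); attach at lengths (4, 4); label the merged cluster MQ
  updated: d(E,MQ)=22, d(HO,MQ)=41/2, d(MQ,V)=29, d(MQ,Y)=28
iteration 3: select E,V (d=10); attach at lengths (5, 5); label the merged cluster EV
  updated: d(EV,HO)=77/4, d(EV,MQ)=51/2, d(EV,Y)=69/2
iteration 4: select EV,HO (d=77/4); attach at lengths (37/8, 65/8); label the merged cluster EHOV
  updated: d(EHOV,MQ)=23, d(EHOV,Y)=113/4
iteration 5: select EHOV,MQ (d=23); attach at lengths (15/8, 15/2); label the merged cluster EHMOQV
  updated: d(EHMOQV,Y)=169/6
iteration 6: select EHMOQV,Y (d=169/6); attach at lengths (31/12, 169/12); label the merged cluster EHMOQVY
final tree: ((((E:5,V:5):37/8,(H:3/2,O:3/2):65/8):15/8,(M:4,Q:4):15/2):31/12,Y:169/12)
total length: 1435/24

((((E:5,V:5):37/8,(H:3/2,O:3/2):65/8):15/8,(M:4,Q:4):15/2):31/12,Y:169/12)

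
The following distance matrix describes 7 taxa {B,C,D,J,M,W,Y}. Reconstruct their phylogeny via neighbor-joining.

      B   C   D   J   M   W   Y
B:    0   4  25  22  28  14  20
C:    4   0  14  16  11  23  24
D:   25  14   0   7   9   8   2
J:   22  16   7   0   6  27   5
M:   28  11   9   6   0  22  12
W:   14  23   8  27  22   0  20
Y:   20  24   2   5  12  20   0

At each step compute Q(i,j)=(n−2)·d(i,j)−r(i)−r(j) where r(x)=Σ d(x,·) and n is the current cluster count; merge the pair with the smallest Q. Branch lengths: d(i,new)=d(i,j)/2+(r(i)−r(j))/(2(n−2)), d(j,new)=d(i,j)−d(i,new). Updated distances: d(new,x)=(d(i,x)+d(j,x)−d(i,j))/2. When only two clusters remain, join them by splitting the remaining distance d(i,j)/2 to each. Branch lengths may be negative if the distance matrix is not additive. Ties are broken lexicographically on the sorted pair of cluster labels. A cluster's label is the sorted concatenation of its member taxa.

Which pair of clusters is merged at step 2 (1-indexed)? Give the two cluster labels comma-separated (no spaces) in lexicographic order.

1. join B+C (d=4, Q=-185) ⇒ BC; edges |B|=41/10, |C|=-1/10
  updated: d(BC,D)=35/2, d(BC,J)=17, d(BC,M)=35/2, d(BC,W)=33/2, d(BC,Y)=20
2. join BC+W (d=33/2, Q=-116) ⇒ BCW; edges |BC|=61/8, |W|=71/8
  updated: d(BCW,D)=9/2, d(BCW,J)=55/4, d(BCW,M)=23/2, d(BCW,Y)=47/4
3. join J+M (d=6, Q=-209/4) ⇒ JM; edges |J|=15/8, |M|=33/8
  updated: d(BCW,JM)=77/8, d(D,JM)=5, d(JM,Y)=11/2
4. join BCW+D (d=9/2, Q=-227/8) ⇒ BCDW; edges |BCW|=187/32, |D|=-43/32
  updated: d(BCDW,JM)=81/16, d(BCDW,Y)=37/8
5. join BCDW+JM (d=81/16, Q=-243/16) ⇒ BCDJMW; edges |BCDW|=67/32, |JM|=95/32
  updated: d(BCDJMW,Y)=81/32
6. join BCDJMW+Y (d=81/32) ⇒ BCDJMWY; edges |BCDJMW|=81/64, |Y|=81/64
final tree: (((((B:41/10,C:-1/10):61/8,W:71/8):187/32,D:-43/32):67/32,(J:15/8,M:33/8):95/32):81/64,Y:81/64)
total length: 1235/32

BC,W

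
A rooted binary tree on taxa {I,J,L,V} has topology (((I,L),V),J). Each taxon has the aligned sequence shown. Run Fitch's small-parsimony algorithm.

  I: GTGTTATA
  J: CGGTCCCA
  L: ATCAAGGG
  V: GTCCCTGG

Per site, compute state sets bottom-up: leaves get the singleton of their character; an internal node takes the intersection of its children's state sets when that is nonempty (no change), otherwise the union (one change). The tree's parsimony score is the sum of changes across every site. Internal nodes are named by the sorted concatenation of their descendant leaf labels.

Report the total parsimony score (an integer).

16

[col 0] IL: children I:{G}, L:{A} ∪→ {A,G}; cost 1
[col 0] ILV: children IL:{A,G}, V:{G} ∩→ {G}; cost 0
[col 0] IJLV: children ILV:{G}, J:{C} ∪→ {C,G}; cost 1
[col 1] IL: children I:{T}, L:{T} ∩→ {T}; cost 0
[col 1] ILV: children IL:{T}, V:{T} ∩→ {T}; cost 0
[col 1] IJLV: children ILV:{T}, J:{G} ∪→ {G,T}; cost 1
[col 2] IL: children I:{G}, L:{C} ∪→ {C,G}; cost 1
[col 2] ILV: children IL:{C,G}, V:{C} ∩→ {C}; cost 0
[col 2] IJLV: children ILV:{C}, J:{G} ∪→ {C,G}; cost 1
[col 3] IL: children I:{T}, L:{A} ∪→ {A,T}; cost 1
[col 3] ILV: children IL:{A,T}, V:{C} ∪→ {A,C,T}; cost 1
[col 3] IJLV: children ILV:{A,C,T}, J:{T} ∩→ {T}; cost 0
[col 4] IL: children I:{T}, L:{A} ∪→ {A,T}; cost 1
[col 4] ILV: children IL:{A,T}, V:{C} ∪→ {A,C,T}; cost 1
[col 4] IJLV: children ILV:{A,C,T}, J:{C} ∩→ {C}; cost 0
[col 5] IL: children I:{A}, L:{G} ∪→ {A,G}; cost 1
[col 5] ILV: children IL:{A,G}, V:{T} ∪→ {A,G,T}; cost 1
[col 5] IJLV: children ILV:{A,G,T}, J:{C} ∪→ {A,C,G,T}; cost 1
[col 6] IL: children I:{T}, L:{G} ∪→ {G,T}; cost 1
[col 6] ILV: children IL:{G,T}, V:{G} ∩→ {G}; cost 0
[col 6] IJLV: children ILV:{G}, J:{C} ∪→ {C,G}; cost 1
[col 7] IL: children I:{A}, L:{G} ∪→ {A,G}; cost 1
[col 7] ILV: children IL:{A,G}, V:{G} ∩→ {G}; cost 0
[col 7] IJLV: children ILV:{G}, J:{A} ∪→ {A,G}; cost 1
per-site changes: [2, 1, 2, 2, 2, 3, 2, 2]; total = 16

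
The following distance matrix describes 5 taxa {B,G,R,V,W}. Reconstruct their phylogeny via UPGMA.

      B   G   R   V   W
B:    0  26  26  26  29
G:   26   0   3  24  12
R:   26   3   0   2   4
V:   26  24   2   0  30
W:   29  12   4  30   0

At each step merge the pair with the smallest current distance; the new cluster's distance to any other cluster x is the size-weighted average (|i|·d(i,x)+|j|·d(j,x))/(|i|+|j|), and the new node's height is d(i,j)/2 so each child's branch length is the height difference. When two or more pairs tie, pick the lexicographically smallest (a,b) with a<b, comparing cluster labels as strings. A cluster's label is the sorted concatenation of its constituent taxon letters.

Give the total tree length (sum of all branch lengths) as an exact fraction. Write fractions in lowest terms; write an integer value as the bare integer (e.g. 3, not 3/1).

331/8

iteration 1: select R,V (d=2); attach at lengths (1, 1); label the merged cluster RV
  updated: d(B,RV)=26, d(G,RV)=27/2, d(RV,W)=17
iteration 2: select G,W (d=12); attach at lengths (6, 6); label the merged cluster GW
  updated: d(B,GW)=55/2, d(GW,RV)=61/4
iteration 3: select GW,RV (d=61/4); attach at lengths (13/8, 53/8); label the merged cluster GRVW
  updated: d(B,GRVW)=107/4
iteration 4: select B,GRVW (d=107/4); attach at lengths (107/8, 23/4); label the merged cluster BGRVW
final tree: (B:107/8,((G:6,W:6):13/8,(R:1,V:1):53/8):23/4)
total length: 331/8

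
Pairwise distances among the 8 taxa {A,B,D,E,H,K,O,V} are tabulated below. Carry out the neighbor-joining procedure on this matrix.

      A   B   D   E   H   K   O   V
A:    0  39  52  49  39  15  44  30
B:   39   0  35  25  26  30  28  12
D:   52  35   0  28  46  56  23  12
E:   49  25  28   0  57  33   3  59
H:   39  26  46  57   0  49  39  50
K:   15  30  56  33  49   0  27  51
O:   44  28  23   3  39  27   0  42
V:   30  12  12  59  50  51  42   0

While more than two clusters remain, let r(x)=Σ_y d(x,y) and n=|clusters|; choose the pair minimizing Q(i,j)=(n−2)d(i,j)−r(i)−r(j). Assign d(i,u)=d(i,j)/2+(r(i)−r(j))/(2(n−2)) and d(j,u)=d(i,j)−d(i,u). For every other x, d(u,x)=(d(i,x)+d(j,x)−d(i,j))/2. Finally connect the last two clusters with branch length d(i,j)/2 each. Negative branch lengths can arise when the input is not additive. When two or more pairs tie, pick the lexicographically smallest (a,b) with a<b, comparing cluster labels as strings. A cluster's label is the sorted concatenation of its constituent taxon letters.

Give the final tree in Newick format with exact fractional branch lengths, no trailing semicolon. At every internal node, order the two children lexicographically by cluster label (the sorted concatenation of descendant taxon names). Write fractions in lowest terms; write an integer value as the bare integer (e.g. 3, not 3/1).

(((((A:131/20,K:169/20):83/6,(E:11/2,O:-5/2):185/12):55/16,(D:111/16,V:81/16):225/16):43/16,B:3):23/2,H:23/2)

1. join E+O (d=3, Q=-442) ⇒ EO; edges |E|=11/2, |O|=-5/2
  updated: d(A,EO)=45, d(B,EO)=25, d(D,EO)=24, d(EO,H)=93/2, d(EO,K)=57/2, d(EO,V)=49
2. join A+K (d=15, Q=-749/2) ⇒ AK; edges |A|=131/20, |K|=169/20
  updated: d(AK,B)=27, d(AK,D)=93/2, d(AK,EO)=117/4, d(AK,H)=73/2, d(AK,V)=33
3. join D+V (d=12, Q=-543/2) ⇒ DV; edges |D|=111/16, |V|=81/16
  updated: d(AK,DV)=135/4, d(B,DV)=35/2, d(DV,EO)=61/2, d(DV,H)=42
4. join AK+EO (d=117/4, Q=-170) ⇒ AEKO; edges |AK|=83/6, |EO|=185/12
  updated: d(AEKO,B)=91/8, d(AEKO,DV)=35/2, d(AEKO,H)=215/8
5. join AEKO+DV (d=35/2, Q=-391/4) ⇒ ADEKOV; edges |AEKO|=55/16, |DV|=225/16
  updated: d(ADEKOV,B)=91/16, d(ADEKOV,H)=411/16
6. join ADEKOV+B (d=91/16, Q=-459/8) ⇒ ABDEKOV; edges |ADEKOV|=43/16, |B|=3
  updated: d(ABDEKOV,H)=23
7. join ABDEKOV+H (d=23) ⇒ ABDEHKOV; edges |ABDEKOV|=23/2, |H|=23/2
final tree: (((((A:131/20,K:169/20):83/6,(E:11/2,O:-5/2):185/12):55/16,(D:111/16,V:81/16):225/16):43/16,B:3):23/2,H:23/2)
total length: 1687/16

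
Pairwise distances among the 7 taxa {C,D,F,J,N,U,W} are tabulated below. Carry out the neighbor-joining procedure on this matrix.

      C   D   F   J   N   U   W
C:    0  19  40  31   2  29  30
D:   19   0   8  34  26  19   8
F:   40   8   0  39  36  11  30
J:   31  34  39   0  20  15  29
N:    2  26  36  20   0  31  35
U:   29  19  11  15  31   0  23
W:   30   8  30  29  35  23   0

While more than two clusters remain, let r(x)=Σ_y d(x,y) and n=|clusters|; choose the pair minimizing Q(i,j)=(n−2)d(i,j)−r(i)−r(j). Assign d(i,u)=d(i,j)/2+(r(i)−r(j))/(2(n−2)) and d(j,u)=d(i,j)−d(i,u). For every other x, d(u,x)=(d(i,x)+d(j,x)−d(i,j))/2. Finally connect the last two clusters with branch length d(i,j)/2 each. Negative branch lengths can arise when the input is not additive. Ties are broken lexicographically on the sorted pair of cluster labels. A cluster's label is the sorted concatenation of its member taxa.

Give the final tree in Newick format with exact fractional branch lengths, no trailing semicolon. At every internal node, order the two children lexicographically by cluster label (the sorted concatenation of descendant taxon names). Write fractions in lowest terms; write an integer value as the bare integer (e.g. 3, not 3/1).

(((((C:11/10,N:9/10):25/2,J:12):29/4,(D:-3/4,W:35/4):11/2):5,F:9):1,U:1)

iteration 1: select C,N (d=2, Q=-291); attach at lengths (11/10, 9/10); label the merged cluster CN
  updated: d(CN,D)=43/2, d(CN,F)=37, d(CN,J)=49/2, d(CN,U)=29, d(CN,W)=63/2
iteration 2: select CN,J (d=49/2, Q=-187); attach at lengths (25/2, 12); label the merged cluster CJN
  updated: d(CJN,D)=31/2, d(CJN,F)=103/4, d(CJN,U)=39/4, d(CJN,W)=18
iteration 3: select D,W (d=8, Q=-211/2); attach at lengths (-3/4, 35/4); label the merged cluster DW
  updated: d(CJN,DW)=51/4, d(DW,F)=15, d(DW,U)=17
iteration 4: select CJN,DW (d=51/4, Q=-135/2); attach at lengths (29/4, 11/2); label the merged cluster CDJNW
  updated: d(CDJNW,F)=14, d(CDJNW,U)=7
iteration 5: select CDJNW,F (d=14, Q=-32); attach at lengths (5, 9); label the merged cluster CDFJNW
  updated: d(CDFJNW,U)=2
iteration 6: select CDFJNW,U (d=2); attach at lengths (1, 1); label the merged cluster CDFJNUW
final tree: (((((C:11/10,N:9/10):25/2,J:12):29/4,(D:-3/4,W:35/4):11/2):5,F:9):1,U:1)
total length: 253/4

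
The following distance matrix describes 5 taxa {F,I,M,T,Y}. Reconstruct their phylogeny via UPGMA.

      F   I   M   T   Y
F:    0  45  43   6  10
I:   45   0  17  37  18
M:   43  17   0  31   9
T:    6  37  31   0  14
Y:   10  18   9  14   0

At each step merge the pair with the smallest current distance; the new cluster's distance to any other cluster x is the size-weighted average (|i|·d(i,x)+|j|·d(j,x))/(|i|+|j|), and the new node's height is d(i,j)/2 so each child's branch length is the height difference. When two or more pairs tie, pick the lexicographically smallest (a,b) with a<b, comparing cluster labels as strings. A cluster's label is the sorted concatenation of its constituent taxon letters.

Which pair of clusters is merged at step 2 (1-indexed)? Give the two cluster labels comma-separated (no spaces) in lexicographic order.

M,Y

iteration 1: select F,T (d=6); attach at lengths (3, 3); label the merged cluster FT
  updated: d(FT,I)=41, d(FT,M)=37, d(FT,Y)=12
iteration 2: select M,Y (d=9); attach at lengths (9/2, 9/2); label the merged cluster MY
  updated: d(FT,MY)=49/2, d(I,MY)=35/2
iteration 3: select I,MY (d=35/2); attach at lengths (35/4, 17/4); label the merged cluster IMY
  updated: d(FT,IMY)=30
iteration 4: select FT,IMY (d=30); attach at lengths (12, 25/4); label the merged cluster FIMTY
final tree: ((F:3,T:3):12,(I:35/4,(M:9/2,Y:9/2):17/4):25/4)
total length: 185/4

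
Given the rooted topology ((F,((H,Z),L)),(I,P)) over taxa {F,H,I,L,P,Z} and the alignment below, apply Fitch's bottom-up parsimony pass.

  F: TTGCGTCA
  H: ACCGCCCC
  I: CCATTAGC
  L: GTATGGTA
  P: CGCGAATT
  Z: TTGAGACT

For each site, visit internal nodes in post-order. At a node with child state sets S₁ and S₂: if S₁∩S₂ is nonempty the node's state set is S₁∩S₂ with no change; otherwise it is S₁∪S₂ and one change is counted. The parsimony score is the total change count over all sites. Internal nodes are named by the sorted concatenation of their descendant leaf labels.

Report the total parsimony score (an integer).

HZ@0: {A} ∪ {T} = {A,T} (union, +1)
HLZ@0: {A,T} ∪ {G} = {A,G,T} (union, +1)
FHLZ@0: {T} ∩ {A,G,T} = {T} (intersection, +0)
IP@0: {C} ∩ {C} = {C} (intersection, +0)
FHILPZ@0: {T} ∪ {C} = {C,T} (union, +1)
HZ@1: {C} ∪ {T} = {C,T} (union, +1)
HLZ@1: {C,T} ∩ {T} = {T} (intersection, +0)
FHLZ@1: {T} ∩ {T} = {T} (intersection, +0)
IP@1: {C} ∪ {G} = {C,G} (union, +1)
FHILPZ@1: {T} ∪ {C,G} = {C,G,T} (union, +1)
HZ@2: {C} ∪ {G} = {C,G} (union, +1)
HLZ@2: {C,G} ∪ {A} = {A,C,G} (union, +1)
FHLZ@2: {G} ∩ {A,C,G} = {G} (intersection, +0)
IP@2: {A} ∪ {C} = {A,C} (union, +1)
FHILPZ@2: {G} ∪ {A,C} = {A,C,G} (union, +1)
HZ@3: {G} ∪ {A} = {A,G} (union, +1)
HLZ@3: {A,G} ∪ {T} = {A,G,T} (union, +1)
FHLZ@3: {C} ∪ {A,G,T} = {A,C,G,T} (union, +1)
IP@3: {T} ∪ {G} = {G,T} (union, +1)
FHILPZ@3: {A,C,G,T} ∩ {G,T} = {G,T} (intersection, +0)
HZ@4: {C} ∪ {G} = {C,G} (union, +1)
HLZ@4: {C,G} ∩ {G} = {G} (intersection, +0)
FHLZ@4: {G} ∩ {G} = {G} (intersection, +0)
IP@4: {T} ∪ {A} = {A,T} (union, +1)
FHILPZ@4: {G} ∪ {A,T} = {A,G,T} (union, +1)
HZ@5: {C} ∪ {A} = {A,C} (union, +1)
HLZ@5: {A,C} ∪ {G} = {A,C,G} (union, +1)
FHLZ@5: {T} ∪ {A,C,G} = {A,C,G,T} (union, +1)
IP@5: {A} ∩ {A} = {A} (intersection, +0)
FHILPZ@5: {A,C,G,T} ∩ {A} = {A} (intersection, +0)
HZ@6: {C} ∩ {C} = {C} (intersection, +0)
HLZ@6: {C} ∪ {T} = {C,T} (union, +1)
FHLZ@6: {C} ∩ {C,T} = {C} (intersection, +0)
IP@6: {G} ∪ {T} = {G,T} (union, +1)
FHILPZ@6: {C} ∪ {G,T} = {C,G,T} (union, +1)
HZ@7: {C} ∪ {T} = {C,T} (union, +1)
HLZ@7: {C,T} ∪ {A} = {A,C,T} (union, +1)
FHLZ@7: {A} ∩ {A,C,T} = {A} (intersection, +0)
IP@7: {C} ∪ {T} = {C,T} (union, +1)
FHILPZ@7: {A} ∪ {C,T} = {A,C,T} (union, +1)
per-site changes: [3, 3, 4, 4, 3, 3, 3, 4]; total = 27

27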